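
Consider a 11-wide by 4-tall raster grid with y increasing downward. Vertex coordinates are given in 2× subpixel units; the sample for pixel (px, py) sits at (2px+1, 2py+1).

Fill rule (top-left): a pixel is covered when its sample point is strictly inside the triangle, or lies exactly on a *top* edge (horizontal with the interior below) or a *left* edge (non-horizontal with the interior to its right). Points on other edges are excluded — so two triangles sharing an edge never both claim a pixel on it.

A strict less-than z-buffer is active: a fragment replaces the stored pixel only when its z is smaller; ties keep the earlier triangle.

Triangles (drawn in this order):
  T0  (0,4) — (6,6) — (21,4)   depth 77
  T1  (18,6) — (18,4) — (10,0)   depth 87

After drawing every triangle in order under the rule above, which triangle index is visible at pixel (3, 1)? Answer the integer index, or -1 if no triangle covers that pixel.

T0:
  2·area = 42  (B↔C swapped to make it positive)
  edge (0, 4)→(21, 4): d=(21,0) top-left  bias=+0
  edge (21, 4)→(6, 6): d=(-15,2) right/bottom  bias=-1
  edge (6, 6)→(0, 4): d=(-6,-2) top-left  bias=+0
    (1,2)@(3, 5): e=[21,21,0] → #  [on edge]
    (2,2)@(5, 5): e=[21,17,4] → #
    (3,2)@(7, 5): e=[21,13,8] → #
    (4,2)@(9, 5): e=[21,9,12] → #
    (5,2)@(11, 5): e=[21,5,16] → #
    (6,2)@(13, 5): e=[21,1,20] → #
    (7,2)@(15, 5): e=[21,-3,24] → ·
    (1,3)@(3, 7): e=[63,-9,-12] → ·
    (2,3)@(5, 7): e=[63,-13,-8] → ·
    (3,3)@(7, 7): e=[63,-17,-4] → ·
    (4,3)@(9, 7): e=[63,-21,0] → ·  [on edge]
    (5,3)@(11, 7): e=[63,-25,4] → ·
  covered (6 px):
    · · · · · · · · · · ·
    · · · · · · · · · · ·
    · # # # # # # · · · ·
    · · · · · · · · · · ·
T1:
  2·area = 16  (B↔C swapped to make it positive)
  edge (18, 6)→(10, 0): d=(-8,-6) top-left  bias=+0
  edge (10, 0)→(18, 4): d=(8,4) right/bottom  bias=-1
  edge (18, 4)→(18, 6): d=(0,2) right/bottom  bias=-1
    (7,1)@(15, 3): e=[6,4,6] → #
    (8,1)@(17, 3): e=[18,-4,2] → ·
    (7,2)@(15, 5): e=[-10,20,6] → ·
    (8,2)@(17, 5): e=[2,12,2] → #
    (9,2)@(19, 5): e=[14,4,-2] → ·
    (8,3)@(17, 7): e=[-14,28,2] → ·
  covered (2 px):
    · · · · · · · · · · ·
    · · · · · · · # · · ·
    · · · · · · · · # · ·
    · · · · · · · · · · ·

Z-buffer (winner per pixel, '.' = empty):
  . . . . . . . . . . .
  . . . . . . . 1 . . .
  . 0 0 0 0 0 0 . 1 . .
  . . . . . . . . . . .

Final: -1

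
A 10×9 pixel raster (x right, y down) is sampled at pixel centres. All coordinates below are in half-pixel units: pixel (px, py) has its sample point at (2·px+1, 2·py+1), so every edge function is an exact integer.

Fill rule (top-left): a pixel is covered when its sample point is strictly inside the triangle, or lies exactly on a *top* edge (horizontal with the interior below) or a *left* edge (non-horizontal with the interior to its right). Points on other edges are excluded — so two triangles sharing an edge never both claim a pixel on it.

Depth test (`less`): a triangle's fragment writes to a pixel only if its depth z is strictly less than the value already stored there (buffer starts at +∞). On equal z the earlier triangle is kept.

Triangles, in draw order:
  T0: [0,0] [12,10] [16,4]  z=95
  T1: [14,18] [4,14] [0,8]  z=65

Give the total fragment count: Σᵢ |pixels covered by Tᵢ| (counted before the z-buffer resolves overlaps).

T0:
  2·area = 112  (B↔C swapped to make it positive)
  edge (0, 0)→(16, 4): d=(16,4) right/bottom  bias=-1
  edge (16, 4)→(12, 10): d=(-4,6) right/bottom  bias=-1
  edge (12, 10)→(0, 0): d=(-12,-10) top-left  bias=+0
    (1,0)@(3, 1): e=[4,90,18] → █
    (2,0)@(5, 1): e=[-4,78,38] → ·
    (1,1)@(3, 3): e=[36,82,-6] → ·
    (2,1)@(5, 3): e=[28,70,14] → █
    (3,1)@(7, 3): e=[20,58,34] → █
    (4,1)@(9, 3): e=[12,46,54] → █
    (5,1)@(11, 3): e=[4,34,74] → █
    (6,1)@(13, 3): e=[-4,22,94] → ·
    (2,2)@(5, 5): e=[60,62,-10] → ·
    (3,2)@(7, 5): e=[52,50,10] → █
    (6,2)@(13, 5): e=[28,14,70] → █
    (7,2)@(15, 5): e=[20,2,90] → █
  covered (14 px):
    · █ · · · · · · · ·
    · · █ █ █ █ · · · ·
    · · · █ █ █ █ █ · ·
    · · · · █ █ █ · · ·
    · · · · · █ · · · ·
    · · · · · · · · · ·
    · · · · · · · · · ·
    · · · · · · · · · ·
    · · · · · · · · · ·
T1:
  2·area = 44
  edge (14, 18)→(4, 14): d=(-10,-4) top-left  bias=+0
  edge (4, 14)→(0, 8): d=(-4,-6) top-left  bias=+0
  edge (0, 8)→(14, 18): d=(14,10) right/bottom  bias=-1
    (0,4)@(1, 9): e=[38,2,4] → █
    (1,4)@(3, 9): e=[46,14,-16] → ·
    (0,5)@(1, 11): e=[18,-6,32] → ·
    (1,5)@(3, 11): e=[26,6,12] → █
    (2,5)@(5, 11): e=[34,18,-8] → ·
    (1,6)@(3, 13): e=[6,-2,40] → ·
    (2,6)@(5, 13): e=[14,10,20] → █
    (3,6)@(7, 13): e=[22,22,0] → ·  [on edge]
    (2,7)@(5, 15): e=[-6,2,48] → ·
    (3,7)@(7, 15): e=[2,14,28] → █
    (4,7)@(9, 15): e=[10,26,8] → █
    (5,7)@(11, 15): e=[18,38,-12] → ·
  covered (5 px):
    · · · · · · · · · ·
    · · · · · · · · · ·
    · · · · · · · · · ·
    · · · · · · · · · ·
    █ · · · · · · · · ·
    · █ · · · · · · · ·
    · · █ · · · · · · ·
    · · · █ █ · · · · ·
    · · · · · · · · · ·

Result: 19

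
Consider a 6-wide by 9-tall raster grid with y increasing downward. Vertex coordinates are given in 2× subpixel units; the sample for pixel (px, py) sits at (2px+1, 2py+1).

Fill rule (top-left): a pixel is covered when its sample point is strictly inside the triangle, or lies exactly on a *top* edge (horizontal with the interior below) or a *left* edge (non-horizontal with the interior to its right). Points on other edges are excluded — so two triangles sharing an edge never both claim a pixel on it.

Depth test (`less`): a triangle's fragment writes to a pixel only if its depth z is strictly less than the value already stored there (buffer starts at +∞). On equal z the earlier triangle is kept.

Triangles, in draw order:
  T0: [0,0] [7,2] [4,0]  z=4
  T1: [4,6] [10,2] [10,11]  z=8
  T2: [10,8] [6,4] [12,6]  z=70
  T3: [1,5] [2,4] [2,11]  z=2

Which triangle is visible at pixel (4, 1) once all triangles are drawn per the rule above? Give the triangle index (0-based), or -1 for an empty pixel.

T0:
  2·area = 8  (B↔C swapped to make it positive)
  edge (0, 0)→(4, 0): d=(4,0) top-left  bias=+0
  edge (4, 0)→(7, 2): d=(3,2) right/bottom  bias=-1
  edge (7, 2)→(0, 0): d=(-7,-2) top-left  bias=+0
    (2,0)@(5, 1): e=[4,1,3] → █
    (3,0)@(7, 1): e=[4,-3,7] → ·
    (2,1)@(5, 3): e=[12,7,-11] → ·
  covered (1 px):
    · · █ · · ·
    · · · · · ·
    · · · · · ·
    · · · · · ·
    · · · · · ·
    · · · · · ·
    · · · · · ·
    · · · · · ·
    · · · · · ·
T1:
  2·area = 54
  edge (4, 6)→(10, 2): d=(6,-4) top-left  bias=+0
  edge (10, 2)→(10, 11): d=(0,9) right/bottom  bias=-1
  edge (10, 11)→(4, 6): d=(-6,-5) top-left  bias=+0
    (4,1)@(9, 3): e=[2,9,43] → █
    (5,1)@(11, 3): e=[10,-9,53] → ·
    (3,2)@(7, 5): e=[6,27,21] → █
    (5,2)@(11, 5): e=[22,-9,41] → ·
    (3,3)@(7, 7): e=[18,27,9] → █
    (5,3)@(11, 7): e=[34,-9,29] → ·
    (3,4)@(7, 9): e=[30,27,-3] → ·
    (4,4)@(9, 9): e=[38,9,7] → █
    (5,4)@(11, 9): e=[46,-9,17] → ·
    (4,5)@(9, 11): e=[50,9,-5] → ·
  covered (6 px):
    · · · · · ·
    · · · · █ ·
    · · · █ █ ·
    · · · █ █ ·
    · · · · █ ·
    · · · · · ·
    · · · · · ·
    · · · · · ·
    · · · · · ·
T2:
  2·area = 16
  edge (10, 8)→(6, 4): d=(-4,-4) top-left  bias=+0
  edge (6, 4)→(12, 6): d=(6,2) right/bottom  bias=-1
  edge (12, 6)→(10, 8): d=(-2,2) right/bottom  bias=-1
    (1,0)@(3, 1): e=[0,-12,28] → ·  [on edge]
    (1,1)@(3, 3): e=[-8,0,24] → ·  [on edge]
    (2,1)@(5, 3): e=[0,-4,20] → ·  [on edge]
    (3,2)@(7, 5): e=[0,4,12] → █  [on edge]
    (4,2)@(9, 5): e=[8,0,8] → ·  [on edge]
    (3,3)@(7, 7): e=[-8,16,8] → ·
    (4,3)@(9, 7): e=[0,12,4] → █  [on edge]
    (5,3)@(11, 7): e=[8,8,0] → ·  [on edge]
    (4,4)@(9, 9): e=[-8,24,0] → ·  [on edge]
    (5,4)@(11, 9): e=[0,20,-4] → ·  [on edge]
    (3,5)@(7, 11): e=[-24,40,0] → ·  [on edge]
    (2,6)@(5, 13): e=[-40,56,0] → ·  [on edge]
    (1,7)@(3, 15): e=[-56,72,0] → ·  [on edge]
    (0,8)@(1, 17): e=[-72,88,0] → ·  [on edge]
  covered (2 px):
    · · · · · ·
    · · · · · ·
    · · · █ · ·
    · · · · █ ·
    · · · · · ·
    · · · · · ·
    · · · · · ·
    · · · · · ·
    · · · · · ·
T3:
  2·area = 7
  edge (1, 5)→(2, 4): d=(1,-1) top-left  bias=+0
  edge (2, 4)→(2, 11): d=(0,7) right/bottom  bias=-1
  edge (2, 11)→(1, 5): d=(-1,-6) top-left  bias=+0
    (2,0)@(5, 1): e=[0,-21,28] → ·  [on edge]
    (1,1)@(3, 3): e=[0,-7,14] → ·  [on edge]
    (0,2)@(1, 5): e=[0,7,0] → █  [on edge]
    (1,2)@(3, 5): e=[2,-7,12] → ·
    (0,3)@(1, 7): e=[2,7,-2] → ·
    (1,8)@(3, 17): e=[14,-7,0] → ·  [on edge]
  covered (1 px):
    · · · · · ·
    · · · · · ·
    █ · · · · ·
    · · · · · ·
    · · · · · ·
    · · · · · ·
    · · · · · ·
    · · · · · ·
    · · · · · ·

Z-buffer (winner per pixel, '.' = empty):
  . . 0 . . .
  . . . . 1 .
  3 . . 1 1 .
  . . . 1 1 .
  . . . . 1 .
  . . . . . .
  . . . . . .
  . . . . . .
  . . . . . .

Final: 1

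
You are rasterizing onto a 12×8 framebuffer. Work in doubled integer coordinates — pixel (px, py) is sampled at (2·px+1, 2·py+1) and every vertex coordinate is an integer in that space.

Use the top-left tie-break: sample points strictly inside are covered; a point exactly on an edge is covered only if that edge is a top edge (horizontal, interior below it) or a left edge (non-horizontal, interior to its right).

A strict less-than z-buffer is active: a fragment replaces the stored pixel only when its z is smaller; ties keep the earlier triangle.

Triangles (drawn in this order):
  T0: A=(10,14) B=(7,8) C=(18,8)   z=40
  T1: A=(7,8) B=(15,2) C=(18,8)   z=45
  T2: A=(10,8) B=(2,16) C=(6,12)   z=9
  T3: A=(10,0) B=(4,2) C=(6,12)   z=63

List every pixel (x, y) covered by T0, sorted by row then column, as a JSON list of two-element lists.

T0:
  2·area = 66
  edge (10, 14)→(7, 8): d=(-3,-6) top-left  bias=+0
  edge (7, 8)→(18, 8): d=(11,0) top-left  bias=+0
  edge (18, 8)→(10, 14): d=(-8,6) right/bottom  bias=-1
    (4,4)@(9, 9): e=[9,11,46] → #
    (5,4)@(11, 9): e=[21,11,34] → #
    (6,4)@(13, 9): e=[33,11,22] → #
    (7,4)@(15, 9): e=[45,11,10] → #
    (8,4)@(17, 9): e=[57,11,-2] → ·
    (4,5)@(9, 11): e=[3,33,30] → #
    (7,5)@(15, 11): e=[39,33,-6] → ·
    (4,6)@(9, 13): e=[-3,55,14] → ·
    (5,6)@(11, 13): e=[9,55,2] → #
    (6,6)@(13, 13): e=[21,55,-10] → ·
    (5,7)@(11, 15): e=[3,77,-14] → ·
  covered (8 px):
    · · · · · · · · · · · ·
    · · · · · · · · · · · ·
    · · · · · · · · · · · ·
    · · · · · · · · · · · ·
    · · · · # # # # · · · ·
    · · · · # # # · · · · ·
    · · · · · # · · · · · ·
    · · · · · · · · · · · ·
T1:
  2·area = 66
  edge (7, 8)→(15, 2): d=(8,-6) top-left  bias=+0
  edge (15, 2)→(18, 8): d=(3,6) right/bottom  bias=-1
  edge (18, 8)→(7, 8): d=(-11,0) right/bottom  bias=-1
    (7,1)@(15, 3): e=[8,3,55] → #
    (8,1)@(17, 3): e=[20,-9,55] → ·
    (5,2)@(11, 5): e=[0,33,33] → #  [on edge]
    (6,2)@(13, 5): e=[12,21,33] → #
    (8,2)@(17, 5): e=[36,-3,33] → ·
    (4,3)@(9, 7): e=[4,51,11] → #
    (8,3)@(17, 7): e=[52,3,11] → #
    (9,3)@(19, 7): e=[64,-9,11] → ·
    (4,4)@(9, 9): e=[20,57,-11] → ·
    (5,4)@(11, 9): e=[32,45,-11] → ·
    (6,4)@(13, 9): e=[44,33,-11] → ·
    (7,4)@(15, 9): e=[56,21,-11] → ·
    (1,5)@(3, 11): e=[0,99,-33] → ·  [on edge]
  covered (9 px):
    · · · · · · · · · · · ·
    · · · · · · · # · · · ·
    · · · · · # # # · · · ·
    · · · · # # # # # · · ·
    · · · · · · · · · · · ·
    · · · · · · · · · · · ·
    · · · · · · · · · · · ·
    · · · · · · · · · · · ·
T2:
  degenerate (2·area = 0) — covers nothing
T3:
  2·area = 64  (B↔C swapped to make it positive)
  edge (10, 0)→(6, 12): d=(-4,12) right/bottom  bias=-1
  edge (6, 12)→(4, 2): d=(-2,-10) top-left  bias=+0
  edge (4, 2)→(10, 0): d=(6,-2) top-left  bias=+0
    (3,0)@(7, 1): e=[32,32,0] → #  [on edge]
    (4,0)@(9, 1): e=[8,52,4] → #
    (5,0)@(11, 1): e=[-16,72,8] → ·
    (0,1)@(1, 3): e=[96,-32,0] → ·  [on edge]
    (2,1)@(5, 3): e=[48,8,8] → #
    (4,1)@(9, 3): e=[0,48,16] → ·  [on edge]
    (2,2)@(5, 5): e=[40,4,20] → #
    (4,2)@(9, 5): e=[-8,44,28] → ·
    (2,3)@(5, 7): e=[32,0,32] → #  [on edge]
    (4,3)@(9, 7): e=[-16,40,40] → ·
    (2,4)@(5, 9): e=[24,-4,44] → ·
    (3,4)@(7, 9): e=[0,16,48] → ·  [on edge]
    (2,7)@(5, 15): e=[0,-16,80] → ·  [on edge]
  covered (8 px):
    · · · # # · · · · · · ·
    · · # # · · · · · · · ·
    · · # # · · · · · · · ·
    · · # # · · · · · · · ·
    · · · · · · · · · · · ·
    · · · · · · · · · · · ·
    · · · · · · · · · · · ·
    · · · · · · · · · · · ·

Final: [[4,4],[5,4],[6,4],[7,4],[4,5],[5,5],[6,5],[5,6]]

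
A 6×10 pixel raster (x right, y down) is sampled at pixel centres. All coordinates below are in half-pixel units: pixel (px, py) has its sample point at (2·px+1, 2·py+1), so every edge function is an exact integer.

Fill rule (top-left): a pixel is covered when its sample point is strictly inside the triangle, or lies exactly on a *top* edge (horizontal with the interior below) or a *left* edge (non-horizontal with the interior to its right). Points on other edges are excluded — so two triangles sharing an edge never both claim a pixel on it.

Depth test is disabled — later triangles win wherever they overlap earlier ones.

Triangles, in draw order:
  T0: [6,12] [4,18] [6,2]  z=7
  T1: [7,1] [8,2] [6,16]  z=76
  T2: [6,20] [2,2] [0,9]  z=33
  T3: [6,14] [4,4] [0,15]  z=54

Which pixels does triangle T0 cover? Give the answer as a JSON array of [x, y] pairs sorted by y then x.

T0:
  2·area = 20
  edge (6, 12)→(4, 18): d=(-2,6) right/bottom  bias=-1
  edge (4, 18)→(6, 2): d=(2,-16) top-left  bias=+0
  edge (6, 2)→(6, 12): d=(0,10) right/bottom  bias=-1
    (4,1)@(9, 3): e=[0,50,-30] → .  [on edge]
    (3,4)@(7, 9): e=[0,30,-10] → .  [on edge]
    (2,5)@(5, 11): e=[8,2,10] → X
    (3,5)@(7, 11): e=[-4,34,-10] → .
    (2,6)@(5, 13): e=[4,6,10] → X
    (3,6)@(7, 13): e=[-8,38,-10] → .
    (2,7)@(5, 15): e=[0,10,10] → .  [on edge]
  covered (2 px):
    . . . . . .
    . . . . . .
    . . . . . .
    . . . . . .
    . . . . . .
    . . X . . .
    . . X . . .
    . . . . . .
    . . . . . .
    . . . . . .
T1:
  2·area = 16
  edge (7, 1)→(8, 2): d=(1,1) right/bottom  bias=-1
  edge (8, 2)→(6, 16): d=(-2,14) right/bottom  bias=-1
  edge (6, 16)→(7, 1): d=(1,-15) top-left  bias=+0
    (3,0)@(7, 1): e=[0,16,0] → .  [on edge]
    (3,1)@(7, 3): e=[2,12,2] → X
    (4,1)@(9, 3): e=[0,-16,32] → .  [on edge]
    (3,2)@(7, 5): e=[4,8,4] → X
    (4,2)@(9, 5): e=[2,-20,34] → .
    (5,2)@(11, 5): e=[0,-48,64] → .  [on edge]
    (3,3)@(7, 7): e=[6,4,6] → X
    (4,3)@(9, 7): e=[4,-24,36] → .
    (3,4)@(7, 9): e=[8,0,8] → .  [on edge]
  covered (3 px):
    . . . . . .
    . . . X . .
    . . . X . .
    . . . X . .
    . . . . . .
    . . . . . .
    . . . . . .
    . . . . . .
    . . . . . .
    . . . . . .
T2:
  2·area = 64  (B↔C swapped to make it positive)
  edge (6, 20)→(0, 9): d=(-6,-11) top-left  bias=+0
  edge (0, 9)→(2, 2): d=(2,-7) top-left  bias=+0
  edge (2, 2)→(6, 20): d=(4,18) right/bottom  bias=-1
    (0,3)@(1, 7): e=[23,3,38] → X
    (1,3)@(3, 7): e=[45,17,2] → X
    (2,3)@(5, 7): e=[67,31,-34] → .
    (0,4)@(1, 9): e=[11,7,46] → X
    (2,4)@(5, 9): e=[55,35,-26] → .
    (0,5)@(1, 11): e=[-1,11,54] → .
    (1,5)@(3, 11): e=[21,25,18] → X
    (2,5)@(5, 11): e=[43,39,-18] → .
    (1,6)@(3, 13): e=[9,29,26] → X
    (2,6)@(5, 13): e=[31,43,-10] → .
    (1,7)@(3, 15): e=[-3,33,34] → .
    (2,8)@(5, 17): e=[7,51,6] → X
  covered (7 px):
    . . . . . .
    . . . . . .
    . . . . . .
    X X . . . .
    X X . . . .
    . X . . . .
    . X . . . .
    . . . . . .
    . . X . . .
    . . . . . .
T3:
  2·area = 62  (B↔C swapped to make it positive)
  edge (6, 14)→(0, 15): d=(-6,1) right/bottom  bias=-1
  edge (0, 15)→(4, 4): d=(4,-11) top-left  bias=+0
  edge (4, 4)→(6, 14): d=(2,10) right/bottom  bias=-1
    (1,3)@(3, 7): e=[45,1,16] → X
    (2,3)@(5, 7): e=[43,23,-4] → .
    (1,4)@(3, 9): e=[33,9,20] → X
    (2,4)@(5, 9): e=[31,31,0] → .  [on edge]
    (1,5)@(3, 11): e=[21,17,24] → X
    (2,5)@(5, 11): e=[19,39,4] → X
    (3,5)@(7, 11): e=[17,61,-16] → .
    (0,6)@(1, 13): e=[11,3,48] → X
    (3,6)@(7, 13): e=[5,69,-12] → .
    (0,7)@(1, 15): e=[-1,11,52] → .
    (1,7)@(3, 15): e=[-3,33,32] → .
    (2,7)@(5, 15): e=[-5,55,12] → .
    (3,9)@(7, 19): e=[-31,93,0] → .  [on edge]
  covered (7 px):
    . . . . . .
    . . . . . .
    . . . . . .
    . X . . . .
    . X . . . .
    . X X . . .
    X X X . . .
    . . . . . .
    . . . . . .
    . . . . . .

Result: [[2,5],[2,6]]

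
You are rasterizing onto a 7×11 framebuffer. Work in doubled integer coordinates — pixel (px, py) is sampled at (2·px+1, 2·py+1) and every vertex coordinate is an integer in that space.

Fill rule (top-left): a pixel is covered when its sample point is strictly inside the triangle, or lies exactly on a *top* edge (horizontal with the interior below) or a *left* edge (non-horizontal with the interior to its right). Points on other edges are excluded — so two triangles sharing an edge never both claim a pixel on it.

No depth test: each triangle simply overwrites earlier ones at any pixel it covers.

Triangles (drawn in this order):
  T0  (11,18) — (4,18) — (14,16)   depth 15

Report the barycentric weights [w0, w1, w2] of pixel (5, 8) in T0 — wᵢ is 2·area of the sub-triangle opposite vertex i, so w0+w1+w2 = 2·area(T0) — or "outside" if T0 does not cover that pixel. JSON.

T0:
  2·area = 14
  edge (11, 18)→(4, 18): d=(-7,0) right/bottom  bias=-1
  edge (4, 18)→(14, 16): d=(10,-2) top-left  bias=+0
  edge (14, 16)→(11, 18): d=(-3,2) right/bottom  bias=-1
    (4,8)@(9, 17): e=[7,0,7] → #  [on edge]
    (5,8)@(11, 17): e=[7,4,3] → #
    (6,8)@(13, 17): e=[7,8,-1] → ·
    (4,9)@(9, 19): e=[-7,20,1] → ·
    (5,9)@(11, 19): e=[-7,24,-3] → ·
  covered (2 px):
    · · · · · · ·
    · · · · · · ·
    · · · · · · ·
    · · · · · · ·
    · · · · · · ·
    · · · · · · ·
    · · · · · · ·
    · · · · · · ·
    · · · · # # ·
    · · · · · · ·
    · · · · · · ·

Result: [4,3,7]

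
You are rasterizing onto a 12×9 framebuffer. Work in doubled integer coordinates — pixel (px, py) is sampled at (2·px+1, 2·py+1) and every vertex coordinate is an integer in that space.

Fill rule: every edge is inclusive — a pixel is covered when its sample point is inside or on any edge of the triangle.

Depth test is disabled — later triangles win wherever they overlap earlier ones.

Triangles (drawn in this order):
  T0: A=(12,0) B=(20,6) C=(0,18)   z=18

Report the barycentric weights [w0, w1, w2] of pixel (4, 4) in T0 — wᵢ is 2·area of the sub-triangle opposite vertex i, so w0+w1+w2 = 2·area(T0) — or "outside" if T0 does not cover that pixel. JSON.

T0:
  2·area = 216
  edge (12, 0)→(20, 6): d=(8,6) inclusive
  edge (20, 6)→(0, 18): d=(-20,12) inclusive
  edge (0, 18)→(12, 0): d=(12,-18) inclusive
    (6,0)@(13, 1): e=[2,184,30] → X
    (7,0)@(15, 1): e=[-10,160,66] → .
    (5,1)@(11, 3): e=[30,168,18] → X
    (7,1)@(15, 3): e=[6,120,90] → X
    (8,1)@(17, 3): e=[-6,96,126] → .
    (4,2)@(9, 5): e=[58,152,6] → X
    (8,2)@(17, 5): e=[10,56,150] → X
    (9,2)@(19, 5): e=[-2,32,186] → .
    (4,3)@(9, 7): e=[74,112,30] → X
    (9,3)@(19, 7): e=[14,-8,210] → .
    (3,4)@(7, 9): e=[102,96,18] → X
    (7,4)@(15, 9): e=[54,0,162] → X  [on edge]
    (2,7)@(5, 15): e=[162,0,54] → X  [on edge]
  covered (28 px):
    . . . . . . X . . . . .
    . . . . . X X X . . . .
    . . . . X X X X X . . .
    . . . . X X X X X . . .
    . . . X X X X X . . . .
    . . X X X X . . . . . .
    . . X X . . . . . . . .
    . X X . . . . . . . . .
    X . . . . . . . . . . .

Result: [72,54,90]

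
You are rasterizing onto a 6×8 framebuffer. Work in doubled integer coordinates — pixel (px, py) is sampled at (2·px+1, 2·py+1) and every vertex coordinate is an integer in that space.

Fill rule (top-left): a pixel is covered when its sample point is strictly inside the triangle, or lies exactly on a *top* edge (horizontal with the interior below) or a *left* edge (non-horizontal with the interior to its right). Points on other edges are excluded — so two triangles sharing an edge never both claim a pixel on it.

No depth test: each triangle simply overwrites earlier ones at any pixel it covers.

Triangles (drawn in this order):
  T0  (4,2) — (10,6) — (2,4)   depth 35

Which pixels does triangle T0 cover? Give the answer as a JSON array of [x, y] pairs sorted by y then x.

T0:
  2·area = 20
  edge (4, 2)→(10, 6): d=(6,4) right/bottom  bias=-1
  edge (10, 6)→(2, 4): d=(-8,-2) top-left  bias=+0
  edge (2, 4)→(4, 2): d=(2,-2) top-left  bias=+0
    (2,0)@(5, 1): e=[-10,30,0] → ·  [on edge]
    (1,1)@(3, 3): e=[10,10,0] → █  [on edge]
    (2,1)@(5, 3): e=[2,14,4] → █
    (3,1)@(7, 3): e=[-6,18,8] → ·
    (0,2)@(1, 5): e=[30,-10,0] → ·  [on edge]
    (1,2)@(3, 5): e=[22,-6,4] → ·
    (2,2)@(5, 5): e=[14,-2,8] → ·
    (3,2)@(7, 5): e=[6,2,12] → █
    (4,2)@(9, 5): e=[-2,6,16] → ·
    (3,3)@(7, 7): e=[18,-14,16] → ·
  covered (3 px):
    · · · · · ·
    · █ █ · · ·
    · · · █ · ·
    · · · · · ·
    · · · · · ·
    · · · · · ·
    · · · · · ·
    · · · · · ·

Answer: [[1,1],[2,1],[3,2]]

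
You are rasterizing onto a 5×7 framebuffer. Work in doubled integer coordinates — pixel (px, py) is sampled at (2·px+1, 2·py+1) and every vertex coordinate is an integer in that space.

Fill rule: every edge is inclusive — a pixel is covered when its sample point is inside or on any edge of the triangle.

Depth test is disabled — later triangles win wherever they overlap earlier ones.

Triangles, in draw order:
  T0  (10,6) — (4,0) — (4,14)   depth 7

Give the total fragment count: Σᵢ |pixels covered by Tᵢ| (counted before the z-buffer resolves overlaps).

T0:
  2·area = 84  (B↔C swapped to make it positive)
  edge (10, 6)→(4, 14): d=(-6,8) inclusive
  edge (4, 14)→(4, 0): d=(0,-14) inclusive
  edge (4, 0)→(10, 6): d=(6,6) inclusive
    (2,0)@(5, 1): e=[70,14,0] → X  [on edge]
    (3,0)@(7, 1): e=[54,42,-12] → .
    (2,1)@(5, 3): e=[58,14,12] → X
    (3,1)@(7, 3): e=[42,42,0] → X  [on edge]
    (4,1)@(9, 3): e=[26,70,-12] → .
    (2,2)@(5, 5): e=[46,14,24] → X
    (4,2)@(9, 5): e=[14,70,0] → X  [on edge]
    (2,3)@(5, 7): e=[34,14,36] → X
    (2,4)@(5, 9): e=[22,14,48] → X
    (4,4)@(9, 9): e=[-10,70,24] → .
    (2,5)@(5, 11): e=[10,14,60] → X
    (3,5)@(7, 11): e=[-6,42,48] → .
  covered (12 px):
    . . X . .
    . . X X .
    . . X X X
    . . X X X
    . . X X .
    . . X . .
    . . . . .

Final: 12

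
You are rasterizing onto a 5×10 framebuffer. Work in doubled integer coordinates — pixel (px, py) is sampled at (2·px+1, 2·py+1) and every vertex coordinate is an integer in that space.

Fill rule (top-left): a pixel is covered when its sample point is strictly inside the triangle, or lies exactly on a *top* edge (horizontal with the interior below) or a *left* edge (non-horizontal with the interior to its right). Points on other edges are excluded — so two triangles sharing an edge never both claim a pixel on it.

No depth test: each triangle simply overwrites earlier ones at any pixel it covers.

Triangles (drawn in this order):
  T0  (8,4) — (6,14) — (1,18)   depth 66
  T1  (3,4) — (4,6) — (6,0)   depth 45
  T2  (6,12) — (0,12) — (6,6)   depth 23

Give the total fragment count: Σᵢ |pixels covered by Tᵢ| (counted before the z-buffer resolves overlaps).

T0:
  2·area = 42
  edge (8, 4)→(6, 14): d=(-2,10) right/bottom  bias=-1
  edge (6, 14)→(1, 18): d=(-5,4) right/bottom  bias=-1
  edge (1, 18)→(8, 4): d=(7,-14) top-left  bias=+0
    (3,3)@(7, 7): e=[4,31,7] → #
    (4,3)@(9, 7): e=[-16,23,35] → ·
    (3,4)@(7, 9): e=[0,21,21] → ·  [on edge]
    (2,5)@(5, 11): e=[16,19,7] → #
    (3,5)@(7, 11): e=[-4,11,35] → ·
    (2,6)@(5, 13): e=[12,9,21] → #
    (3,6)@(7, 13): e=[-8,1,49] → ·
    (1,7)@(3, 15): e=[28,7,7] → #
    (2,7)@(5, 15): e=[8,-1,35] → ·
    (1,8)@(3, 17): e=[24,-3,21] → ·
    (2,9)@(5, 19): e=[0,-21,63] → ·  [on edge]
  covered (4 px):
    · · · · ·
    · · · · ·
    · · · · ·
    · · · # ·
    · · · · ·
    · · # · ·
    · · # · ·
    · # · · ·
    · · · · ·
    · · · · ·
T1:
  2·area = 10  (B↔C swapped to make it positive)
  edge (3, 4)→(6, 0): d=(3,-4) top-left  bias=+0
  edge (6, 0)→(4, 6): d=(-2,6) right/bottom  bias=-1
  edge (4, 6)→(3, 4): d=(-1,-2) top-left  bias=+0
    (2,1)@(5, 3): e=[5,0,5] → ·  [on edge]
    (1,4)@(3, 9): e=[15,0,-5] → ·  [on edge]
    (0,7)@(1, 15): e=[25,0,-15] → ·  [on edge]
  covered (0 px):
    · · · · ·
    · · · · ·
    · · · · ·
    · · · · ·
    · · · · ·
    · · · · ·
    · · · · ·
    · · · · ·
    · · · · ·
    · · · · ·
T2:
  2·area = 36
  edge (6, 12)→(0, 12): d=(-6,0) right/bottom  bias=-1
  edge (0, 12)→(6, 6): d=(6,-6) top-left  bias=+0
  edge (6, 6)→(6, 12): d=(0,6) right/bottom  bias=-1
    (4,1)@(9, 3): e=[54,0,-18] → ·  [on edge]
    (3,2)@(7, 5): e=[42,0,-6] → ·  [on edge]
    (2,3)@(5, 7): e=[30,0,6] → #  [on edge]
    (3,3)@(7, 7): e=[30,12,-6] → ·
    (1,4)@(3, 9): e=[18,0,18] → #  [on edge]
    (3,4)@(7, 9): e=[18,24,-6] → ·
    (0,5)@(1, 11): e=[6,0,30] → #  [on edge]
    (3,5)@(7, 11): e=[6,36,-6] → ·
    (0,6)@(1, 13): e=[-6,12,30] → ·
    (1,6)@(3, 13): e=[-6,24,18] → ·
    (2,6)@(5, 13): e=[-6,36,6] → ·
  covered (6 px):
    · · · · ·
    · · · · ·
    · · · · ·
    · · # · ·
    · # # · ·
    # # # · ·
    · · · · ·
    · · · · ·
    · · · · ·
    · · · · ·

Final: 10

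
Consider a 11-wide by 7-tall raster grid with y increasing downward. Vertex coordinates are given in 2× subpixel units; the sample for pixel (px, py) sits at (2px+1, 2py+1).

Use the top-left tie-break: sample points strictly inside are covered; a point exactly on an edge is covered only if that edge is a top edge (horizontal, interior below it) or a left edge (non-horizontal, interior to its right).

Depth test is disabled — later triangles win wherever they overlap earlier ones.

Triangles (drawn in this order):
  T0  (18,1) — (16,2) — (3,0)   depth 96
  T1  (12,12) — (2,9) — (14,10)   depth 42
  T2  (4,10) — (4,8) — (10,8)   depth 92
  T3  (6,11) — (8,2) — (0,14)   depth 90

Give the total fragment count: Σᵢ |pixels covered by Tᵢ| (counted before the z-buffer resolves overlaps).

T0:
  2·area = 17
  edge (18, 1)→(16, 2): d=(-2,1) right/bottom  bias=-1
  edge (16, 2)→(3, 0): d=(-13,-2) top-left  bias=+0
  edge (3, 0)→(18, 1): d=(15,1) right/bottom  bias=-1
    (5,0)@(11, 1): e=[7,3,7] → #
    (6,0)@(13, 1): e=[5,7,5] → #
    (7,0)@(15, 1): e=[3,11,3] → #
    (8,0)@(17, 1): e=[1,15,1] → #
    (9,0)@(19, 1): e=[-1,19,-1] → ·
    (5,1)@(11, 3): e=[3,-23,37] → ·
    (6,1)@(13, 3): e=[1,-19,35] → ·
    (7,1)@(15, 3): e=[-1,-15,33] → ·
    (8,1)@(17, 3): e=[-3,-11,31] → ·
  covered (4 px):
    · · · · · # # # # · ·
    · · · · · · · · · · ·
    · · · · · · · · · · ·
    · · · · · · · · · · ·
    · · · · · · · · · · ·
    · · · · · · · · · · ·
    · · · · · · · · · · ·
T1:
  2·area = 26
  edge (12, 12)→(2, 9): d=(-10,-3) top-left  bias=+0
  edge (2, 9)→(14, 10): d=(12,1) right/bottom  bias=-1
  edge (14, 10)→(12, 12): d=(-2,2) right/bottom  bias=-1
    (10,1)@(21, 3): e=[117,-91,0] → ·  [on edge]
    (9,2)@(19, 5): e=[91,-65,0] → ·  [on edge]
    (8,3)@(17, 7): e=[65,-39,0] → ·  [on edge]
    (7,4)@(15, 9): e=[39,-13,0] → ·  [on edge]
    (4,5)@(9, 11): e=[1,17,8] → #
    (5,5)@(11, 11): e=[7,15,4] → #
    (6,5)@(13, 11): e=[13,13,0] → ·  [on edge]
    (4,6)@(9, 13): e=[-19,41,4] → ·
    (5,6)@(11, 13): e=[-13,39,0] → ·  [on edge]
  covered (2 px):
    · · · · · · · · · · ·
    · · · · · · · · · · ·
    · · · · · · · · · · ·
    · · · · · · · · · · ·
    · · · · · · · · · · ·
    · · · · # # · · · · ·
    · · · · · · · · · · ·
T2:
  2·area = 12
  edge (4, 10)→(4, 8): d=(0,-2) top-left  bias=+0
  edge (4, 8)→(10, 8): d=(6,0) top-left  bias=+0
  edge (10, 8)→(4, 10): d=(-6,2) right/bottom  bias=-1
    (9,2)@(19, 5): e=[30,-18,0] → ·  [on edge]
    (6,3)@(13, 7): e=[18,-6,0] → ·  [on edge]
    (2,4)@(5, 9): e=[2,6,4] → #
    (3,4)@(7, 9): e=[6,6,0] → ·  [on edge]
    (0,5)@(1, 11): e=[-6,18,0] → ·  [on edge]
    (2,5)@(5, 11): e=[2,18,-8] → ·
  covered (1 px):
    · · · · · · · · · · ·
    · · · · · · · · · · ·
    · · · · · · · · · · ·
    · · · · · · · · · · ·
    · · # · · · · · · · ·
    · · · · · · · · · · ·
    · · · · · · · · · · ·
T3:
  2·area = 48  (B↔C swapped to make it positive)
  edge (6, 11)→(0, 14): d=(-6,3) right/bottom  bias=-1
  edge (0, 14)→(8, 2): d=(8,-12) top-left  bias=+0
  edge (8, 2)→(6, 11): d=(-2,9) right/bottom  bias=-1
    (3,2)@(7, 5): e=[33,12,3] → #
    (4,2)@(9, 5): e=[27,36,-15] → ·
    (2,3)@(5, 7): e=[27,4,17] → #
    (3,3)@(7, 7): e=[21,28,-1] → ·
    (2,4)@(5, 9): e=[15,20,13] → #
    (3,4)@(7, 9): e=[9,44,-5] → ·
    (1,5)@(3, 11): e=[9,12,27] → #
    (3,5)@(7, 11): e=[-3,60,-9] → ·
    (0,6)@(1, 13): e=[3,4,41] → #
    (1,6)@(3, 13): e=[-3,28,23] → ·
    (2,6)@(5, 13): e=[-9,52,5] → ·
  covered (6 px):
    · · · · · · · · · · ·
    · · · · · · · · · · ·
    · · · # · · · · · · ·
    · · # · · · · · · · ·
    · · # · · · · · · · ·
    · # # · · · · · · · ·
    # · · · · · · · · · ·

Result: 13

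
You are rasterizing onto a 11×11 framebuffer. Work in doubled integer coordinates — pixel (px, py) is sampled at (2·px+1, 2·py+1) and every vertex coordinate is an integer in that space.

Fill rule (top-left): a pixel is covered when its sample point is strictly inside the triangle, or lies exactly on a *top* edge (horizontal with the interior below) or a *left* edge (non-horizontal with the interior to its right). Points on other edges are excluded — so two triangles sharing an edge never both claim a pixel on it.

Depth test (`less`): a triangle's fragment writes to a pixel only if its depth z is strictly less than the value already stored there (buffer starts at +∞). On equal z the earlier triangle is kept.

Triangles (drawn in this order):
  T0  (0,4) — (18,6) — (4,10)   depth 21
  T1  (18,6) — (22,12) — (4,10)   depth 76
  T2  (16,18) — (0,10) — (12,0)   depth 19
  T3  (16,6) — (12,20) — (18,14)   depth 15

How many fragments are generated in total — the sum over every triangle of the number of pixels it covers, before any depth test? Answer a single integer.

T0:
  2·area = 100
  edge (0, 4)→(18, 6): d=(18,2) right/bottom  bias=-1
  edge (18, 6)→(4, 10): d=(-14,4) right/bottom  bias=-1
  edge (4, 10)→(0, 4): d=(-4,-6) top-left  bias=+0
    (0,2)@(1, 5): e=[16,82,2] → █
    (1,2)@(3, 5): e=[12,74,14] → █
    (2,2)@(5, 5): e=[8,66,26] → █
    (3,2)@(7, 5): e=[4,58,38] → █
    (4,2)@(9, 5): e=[0,50,50] → ·  [on edge]
    (0,3)@(1, 7): e=[52,54,-6] → ·
    (1,3)@(3, 7): e=[48,46,6] → █
    (4,3)@(9, 7): e=[36,22,42] → █
    (5,3)@(11, 7): e=[32,14,54] → █
    (6,3)@(13, 7): e=[28,6,66] → █
    (7,3)@(15, 7): e=[24,-2,78] → ·
    (1,4)@(3, 9): e=[84,18,-2] → ·
  covered (12 px):
    · · · · · · · · · · ·
    · · · · · · · · · · ·
    █ █ █ █ · · · · · · ·
    · █ █ █ █ █ █ · · · ·
    · · █ █ · · · · · · ·
    · · · · · · · · · · ·
    · · · · · · · · · · ·
    · · · · · · · · · · ·
    · · · · · · · · · · ·
    · · · · · · · · · · ·
    · · · · · · · · · · ·
T1:
  2·area = 100
  edge (18, 6)→(22, 12): d=(4,6) right/bottom  bias=-1
  edge (22, 12)→(4, 10): d=(-18,-2) top-left  bias=+0
  edge (4, 10)→(18, 6): d=(14,-4) top-left  bias=+0
    (7,3)@(15, 7): e=[22,76,2] → █
    (8,3)@(17, 7): e=[10,80,10] → █
    (9,3)@(19, 7): e=[-2,84,18] → ·
    (4,4)@(9, 9): e=[66,28,6] → █
    (5,4)@(11, 9): e=[54,32,14] → █
    (6,4)@(13, 9): e=[42,36,22] → █
    (9,4)@(19, 9): e=[6,48,46] → █
    (10,4)@(21, 9): e=[-6,52,54] → ·
    (4,5)@(9, 11): e=[74,-8,34] → ·
    (5,5)@(11, 11): e=[62,-4,42] → ·
    (6,5)@(13, 11): e=[50,0,50] → █  [on edge]
    (10,5)@(21, 11): e=[2,16,82] → █
  covered (13 px):
    · · · · · · · · · · ·
    · · · · · · · · · · ·
    · · · · · · · · · · ·
    · · · · · · · █ █ · ·
    · · · · █ █ █ █ █ █ ·
    · · · · · · █ █ █ █ █
    · · · · · · · · · · ·
    · · · · · · · · · · ·
    · · · · · · · · · · ·
    · · · · · · · · · · ·
    · · · · · · · · · · ·
T2:
  2·area = 256
  edge (16, 18)→(0, 10): d=(-16,-8) top-left  bias=+0
  edge (0, 10)→(12, 0): d=(12,-10) top-left  bias=+0
  edge (12, 0)→(16, 18): d=(4,18) right/bottom  bias=-1
    (5,0)@(11, 1): e=[232,2,22] → █
    (6,0)@(13, 1): e=[248,22,-14] → ·
    (4,1)@(9, 3): e=[184,6,66] → █
    (6,1)@(13, 3): e=[216,46,-6] → ·
    (3,2)@(7, 5): e=[136,10,110] → █
    (6,2)@(13, 5): e=[184,70,2] → █
    (7,2)@(15, 5): e=[200,90,-34] → ·
    (2,3)@(5, 7): e=[88,14,154] → █
    (7,3)@(15, 7): e=[168,114,-26] → ·
    (1,4)@(3, 9): e=[40,18,198] → █
    (7,4)@(15, 9): e=[136,138,-18] → ·
    (1,5)@(3, 11): e=[8,42,206] → █
  covered (32 px):
    · · · · · █ · · · · ·
    · · · · █ █ · · · · ·
    · · · █ █ █ █ · · · ·
    · · █ █ █ █ █ · · · ·
    · █ █ █ █ █ █ · · · ·
    · █ █ █ █ █ █ · · · ·
    · · · █ █ █ █ · · · ·
    · · · · · █ █ █ · · ·
    · · · · · · · █ · · ·
    · · · · · · · · · · ·
    · · · · · · · · · · ·
T3:
  2·area = 60  (B↔C swapped to make it positive)
  edge (16, 6)→(18, 14): d=(2,8) right/bottom  bias=-1
  edge (18, 14)→(12, 20): d=(-6,6) right/bottom  bias=-1
  edge (12, 20)→(16, 6): d=(4,-14) top-left  bias=+0
    (7,5)@(15, 11): e=[18,36,6] → █
    (8,5)@(17, 11): e=[2,24,34] → █
    (9,5)@(19, 11): e=[-14,12,62] → ·
    (10,5)@(21, 11): e=[-30,0,90] → ·  [on edge]
    (7,6)@(15, 13): e=[22,24,14] → █
    (9,6)@(19, 13): e=[-10,0,70] → ·  [on edge]
    (7,7)@(15, 15): e=[26,12,22] → █
    (8,7)@(17, 15): e=[10,0,50] → ·  [on edge]
    (6,8)@(13, 17): e=[46,12,2] → █
    (7,8)@(15, 17): e=[30,0,30] → ·  [on edge]
    (6,9)@(13, 19): e=[50,0,10] → ·  [on edge]
    (5,10)@(11, 21): e=[70,0,-10] → ·  [on edge]
  covered (6 px):
    · · · · · · · · · · ·
    · · · · · · · · · · ·
    · · · · · · · · · · ·
    · · · · · · · · · · ·
    · · · · · · · · · · ·
    · · · · · · · █ █ · ·
    · · · · · · · █ █ · ·
    · · · · · · · █ · · ·
    · · · · · · █ · · · ·
    · · · · · · · · · · ·
    · · · · · · · · · · ·

Final: 63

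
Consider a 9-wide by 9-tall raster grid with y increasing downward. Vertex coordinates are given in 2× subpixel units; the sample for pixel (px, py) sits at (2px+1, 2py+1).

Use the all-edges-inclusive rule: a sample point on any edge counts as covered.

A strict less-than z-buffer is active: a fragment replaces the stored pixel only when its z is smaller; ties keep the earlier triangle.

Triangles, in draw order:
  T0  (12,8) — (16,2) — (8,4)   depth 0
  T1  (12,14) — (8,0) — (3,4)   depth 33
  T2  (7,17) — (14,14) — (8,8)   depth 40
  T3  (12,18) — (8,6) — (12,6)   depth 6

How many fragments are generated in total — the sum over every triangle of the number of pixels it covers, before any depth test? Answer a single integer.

T0:
  2·area = 40  (B↔C swapped to make it positive)
  edge (12, 8)→(8, 4): d=(-4,-4) inclusive
  edge (8, 4)→(16, 2): d=(8,-2) inclusive
  edge (16, 2)→(12, 8): d=(-4,6) inclusive
    (2,0)@(5, 1): e=[0,-30,70] → ·  [on edge]
    (3,1)@(7, 3): e=[0,-10,50] → ·  [on edge]
    (6,1)@(13, 3): e=[24,2,14] → #
    (7,1)@(15, 3): e=[32,6,2] → #
    (8,1)@(17, 3): e=[40,10,-10] → ·
    (4,2)@(9, 5): e=[0,10,30] → #  [on edge]
    (5,2)@(11, 5): e=[8,14,18] → #
    (7,2)@(15, 5): e=[24,22,-6] → ·
    (4,3)@(9, 7): e=[-8,26,22] → ·
    (5,3)@(11, 7): e=[0,30,10] → #  [on edge]
    (6,3)@(13, 7): e=[8,34,-2] → ·
    (5,4)@(11, 9): e=[-8,46,2] → ·
    (6,4)@(13, 9): e=[0,50,-10] → ·  [on edge]
    (7,5)@(15, 11): e=[0,70,-30] → ·  [on edge]
    (8,6)@(17, 13): e=[0,90,-50] → ·  [on edge]
  covered (6 px):
    · · · · · · · · ·
    · · · · · · # # ·
    · · · · # # # · ·
    · · · · · # · · ·
    · · · · · · · · ·
    · · · · · · · · ·
    · · · · · · · · ·
    · · · · · · · · ·
    · · · · · · · · ·
T1:
  2·area = 86  (B↔C swapped to make it positive)
  edge (12, 14)→(3, 4): d=(-9,-10) inclusive
  edge (3, 4)→(8, 0): d=(5,-4) inclusive
  edge (8, 0)→(12, 14): d=(4,14) inclusive
    (3,0)@(7, 1): e=[67,1,18] → #
    (4,0)@(9, 1): e=[87,9,-10] → ·
    (2,1)@(5, 3): e=[29,3,54] → #
    (4,1)@(9, 3): e=[69,19,-2] → ·
    (2,2)@(5, 5): e=[11,13,62] → #
    (4,2)@(9, 5): e=[51,29,6] → #
    (5,2)@(11, 5): e=[71,37,-22] → ·
    (2,3)@(5, 7): e=[-7,23,70] → ·
    (3,3)@(7, 7): e=[13,31,42] → #
    (5,3)@(11, 7): e=[53,47,-14] → ·
    (3,4)@(7, 9): e=[-5,41,50] → ·
    (4,4)@(9, 9): e=[15,49,22] → #
  covered (10 px):
    · · · # · · · · ·
    · · # # · · · · ·
    · · # # # · · · ·
    · · · # # · · · ·
    · · · · # · · · ·
    · · · · · # · · ·
    · · · · · · · · ·
    · · · · · · · · ·
    · · · · · · · · ·
T2:
  2·area = 60  (B↔C swapped to make it positive)
  edge (7, 17)→(8, 8): d=(1,-9) inclusive
  edge (8, 8)→(14, 14): d=(6,6) inclusive
  edge (14, 14)→(7, 17): d=(-7,3) inclusive
    (0,0)@(1, 1): e=[-70,0,130] → ·  [on edge]
    (1,1)@(3, 3): e=[-50,0,110] → ·  [on edge]
    (2,2)@(5, 5): e=[-30,0,90] → ·  [on edge]
    (3,3)@(7, 7): e=[-10,0,70] → ·  [on edge]
    (4,4)@(9, 9): e=[10,0,50] → #  [on edge]
    (5,4)@(11, 9): e=[28,-12,44] → ·
    (4,5)@(9, 11): e=[12,12,36] → #
    (5,5)@(11, 11): e=[30,0,30] → #  [on edge]
    (6,5)@(13, 11): e=[48,-12,24] → ·
    (4,6)@(9, 13): e=[14,24,22] → #
    (6,6)@(13, 13): e=[50,0,10] → #  [on edge]
    (7,6)@(15, 13): e=[68,-12,4] → ·
    (7,7)@(15, 15): e=[70,0,-10] → ·  [on edge]
    (3,8)@(7, 17): e=[0,60,0] → #  [on edge]
    (8,8)@(17, 17): e=[90,0,-30] → ·  [on edge]
  covered (9 px):
    · · · · · · · · ·
    · · · · · · · · ·
    · · · · · · · · ·
    · · · · · · · · ·
    · · · · # · · · ·
    · · · · # # · · ·
    · · · · # # # · ·
    · · · · # # · · ·
    · · · # · · · · ·
T3:
  2·area = 48
  edge (12, 18)→(8, 6): d=(-4,-12) inclusive
  edge (8, 6)→(12, 6): d=(4,0) inclusive
  edge (12, 6)→(12, 18): d=(0,12) inclusive
    (3,1)@(7, 3): e=[0,-12,60] → ·  [on edge]
    (4,3)@(9, 7): e=[8,4,36] → #
    (5,3)@(11, 7): e=[32,4,12] → #
    (6,3)@(13, 7): e=[56,4,-12] → ·
    (4,4)@(9, 9): e=[0,12,36] → #  [on edge]
    (6,4)@(13, 9): e=[48,12,-12] → ·
    (4,5)@(9, 11): e=[-8,20,36] → ·
    (5,5)@(11, 11): e=[16,20,12] → #
    (6,5)@(13, 11): e=[40,20,-12] → ·
    (5,6)@(11, 13): e=[8,28,12] → #
    (6,6)@(13, 13): e=[32,28,-12] → ·
    (5,7)@(11, 15): e=[0,36,12] → #  [on edge]
  covered (7 px):
    · · · · · · · · ·
    · · · · · · · · ·
    · · · · · · · · ·
    · · · · # # · · ·
    · · · · # # · · ·
    · · · · · # · · ·
    · · · · · # · · ·
    · · · · · # · · ·
    · · · · · · · · ·

Answer: 32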